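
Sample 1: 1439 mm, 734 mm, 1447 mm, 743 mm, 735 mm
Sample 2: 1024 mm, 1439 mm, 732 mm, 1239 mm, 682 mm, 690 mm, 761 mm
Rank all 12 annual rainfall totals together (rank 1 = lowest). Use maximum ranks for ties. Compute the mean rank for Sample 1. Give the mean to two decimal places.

7.60

Sorted (ascending): 682, 690, 732, 734, 735, 743, 761, 1024, 1239, 1439, 1439, 1447
The 2 values of 1439 occupy positions 10–11 → each gets rank 11.
Sample 1 values → pooled ranks: 1439→11, 734→4, 1447→12, 743→6, 735→5
Mean rank = (11 + 4 + 12 + 6 + 5) / 5 = 7.60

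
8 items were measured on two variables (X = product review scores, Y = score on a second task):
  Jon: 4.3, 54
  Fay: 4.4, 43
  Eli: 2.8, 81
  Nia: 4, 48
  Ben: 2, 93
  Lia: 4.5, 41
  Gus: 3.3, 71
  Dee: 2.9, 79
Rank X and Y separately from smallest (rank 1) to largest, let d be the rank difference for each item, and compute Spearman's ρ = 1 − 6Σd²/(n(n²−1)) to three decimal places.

Ranks of variable 1: 6, 7, 2, 5, 1, 8, 4, 3
Ranks of variable 2: 4, 2, 7, 3, 8, 1, 5, 6
d = r₁ − r₂: 2, 5, -5, 2, -7, 7, -1, -3
d²: 4, 25, 25, 4, 49, 49, 1, 9; Σd² = 166
ρ = 1 − 6·166/(8·63) = 1 − 996/504 = -0.976

-0.976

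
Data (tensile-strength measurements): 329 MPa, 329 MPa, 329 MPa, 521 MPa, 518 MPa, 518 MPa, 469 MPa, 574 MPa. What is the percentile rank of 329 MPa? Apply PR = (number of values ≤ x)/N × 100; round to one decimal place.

N = 8.
Strictly below 329: 0. Equal to 329: 3.
PR = 3/8 × 100 = 37.5

37.5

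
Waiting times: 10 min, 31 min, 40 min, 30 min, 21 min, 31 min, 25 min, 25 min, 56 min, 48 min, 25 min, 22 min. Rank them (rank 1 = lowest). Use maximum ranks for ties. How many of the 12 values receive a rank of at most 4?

3

Sorted (ascending): 10, 21, 22, 25, 25, 25, 30, 31, 31, 40, 48, 56
The 3 values of 25 occupy positions 4–6 → each gets rank 6.
The 2 values of 31 occupy positions 8–9 → each gets rank 9.
Ranks ≤ 4: {1, 2, 3} → 3 values.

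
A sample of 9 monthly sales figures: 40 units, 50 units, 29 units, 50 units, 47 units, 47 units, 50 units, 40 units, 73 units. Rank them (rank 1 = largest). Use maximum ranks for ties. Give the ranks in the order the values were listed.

8, 4, 9, 4, 6, 6, 4, 8, 1

Sorted (descending): 73, 50, 50, 50, 47, 47, 40, 40, 29
The 3 values of 50 occupy positions 2–4 → each gets rank 4.
The 2 values of 47 occupy positions 5–6 → each gets rank 6.
The 2 values of 40 occupy positions 7–8 → each gets rank 8.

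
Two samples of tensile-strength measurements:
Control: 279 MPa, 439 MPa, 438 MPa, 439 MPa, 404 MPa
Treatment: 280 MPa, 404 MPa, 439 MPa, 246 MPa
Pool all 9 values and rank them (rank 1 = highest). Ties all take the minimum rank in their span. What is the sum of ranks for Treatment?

22

Sorted (descending): 439, 439, 439, 438, 404, 404, 280, 279, 246
The 3 values of 439 occupy positions 1–3 → each gets rank 1.
The 2 values of 404 occupy positions 5–6 → each gets rank 5.
Treatment values → pooled ranks: 280→7, 404→5, 439→1, 246→9
Rank sum = 7 + 5 + 1 + 9 = 22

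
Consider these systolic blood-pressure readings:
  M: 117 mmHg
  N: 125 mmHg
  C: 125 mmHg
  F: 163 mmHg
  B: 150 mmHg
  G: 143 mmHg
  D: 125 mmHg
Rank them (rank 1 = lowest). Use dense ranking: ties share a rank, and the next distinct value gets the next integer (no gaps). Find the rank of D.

2

Sorted (ascending): 117, 125, 125, 125, 143, 150, 163
The 3 values of 125 share dense rank 2.
Remaining distinct values take the next consecutive integers.
D has value 125 mmHg → rank 2.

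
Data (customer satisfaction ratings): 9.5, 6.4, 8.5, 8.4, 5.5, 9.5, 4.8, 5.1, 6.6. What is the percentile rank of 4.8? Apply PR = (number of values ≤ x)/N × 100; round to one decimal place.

N = 9.
Strictly below 4.8: 0. Equal to 4.8: 1.
PR = 1/9 × 100 = 11.1

11.1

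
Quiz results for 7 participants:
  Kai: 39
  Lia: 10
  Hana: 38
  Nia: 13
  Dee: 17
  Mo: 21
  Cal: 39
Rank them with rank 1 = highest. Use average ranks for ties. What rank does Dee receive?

5

Sorted (descending): 39, 39, 38, 21, 17, 13, 10
The 2 values of 39 occupy positions 1–2 → average rank (1+2)/2 = 1.5.
Dee has value 17 → rank 5.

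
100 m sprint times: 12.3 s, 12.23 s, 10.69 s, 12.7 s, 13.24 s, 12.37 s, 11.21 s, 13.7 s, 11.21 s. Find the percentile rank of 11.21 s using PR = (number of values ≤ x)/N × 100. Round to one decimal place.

33.3

N = 9.
Strictly below 11.21: 1. Equal to 11.21: 2.
PR = 3/9 × 100 = 33.3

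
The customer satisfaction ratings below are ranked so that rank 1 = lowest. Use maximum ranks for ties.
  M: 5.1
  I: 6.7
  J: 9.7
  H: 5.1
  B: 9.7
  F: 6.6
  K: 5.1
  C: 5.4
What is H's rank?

3

Sorted (ascending): 5.1, 5.1, 5.1, 5.4, 6.6, 6.7, 9.7, 9.7
The 3 values of 5.1 occupy positions 1–3 → each gets rank 3.
The 2 values of 9.7 occupy positions 7–8 → each gets rank 8.
H has value 5.1 → rank 3.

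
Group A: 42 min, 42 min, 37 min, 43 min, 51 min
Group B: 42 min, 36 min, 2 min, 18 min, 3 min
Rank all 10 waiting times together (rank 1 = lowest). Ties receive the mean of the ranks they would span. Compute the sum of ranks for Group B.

Sorted (ascending): 2, 3, 18, 36, 37, 42, 42, 42, 43, 51
The 3 values of 42 occupy positions 6–8 → average rank 7.
Group B values → pooled ranks: 42→7, 36→4, 2→1, 18→3, 3→2
Rank sum = 7 + 4 + 1 + 3 + 2 = 17

17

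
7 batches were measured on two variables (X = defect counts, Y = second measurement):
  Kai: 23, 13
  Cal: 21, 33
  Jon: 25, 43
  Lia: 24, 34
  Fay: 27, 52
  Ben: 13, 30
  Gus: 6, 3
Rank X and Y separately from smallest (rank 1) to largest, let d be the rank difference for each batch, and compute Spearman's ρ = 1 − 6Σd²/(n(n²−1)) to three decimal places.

0.893

Ranks of variable 1: 4, 3, 6, 5, 7, 2, 1
Ranks of variable 2: 2, 4, 6, 5, 7, 3, 1
d = r₁ − r₂: 2, -1, 0, 0, 0, -1, 0
d²: 4, 1, 0, 0, 0, 1, 0; Σd² = 6
ρ = 1 − 6·6/(7·48) = 1 − 36/336 = 0.893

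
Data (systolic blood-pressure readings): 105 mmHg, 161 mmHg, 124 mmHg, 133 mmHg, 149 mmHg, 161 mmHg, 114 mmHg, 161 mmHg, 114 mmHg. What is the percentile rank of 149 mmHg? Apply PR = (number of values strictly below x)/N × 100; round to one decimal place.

N = 9.
Strictly below 149: 5. Equal to 149: 1.
PR = 5/9 × 100 = 55.6

55.6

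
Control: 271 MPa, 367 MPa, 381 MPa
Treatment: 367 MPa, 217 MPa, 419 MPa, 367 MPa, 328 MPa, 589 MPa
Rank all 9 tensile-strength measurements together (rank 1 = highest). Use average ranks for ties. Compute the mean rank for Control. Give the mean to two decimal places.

Sorted (descending): 589, 419, 381, 367, 367, 367, 328, 271, 217
The 3 values of 367 occupy positions 4–6 → average rank 5.
Control values → pooled ranks: 271→8, 367→5, 381→3
Mean rank = (8 + 5 + 3) / 3 = 5.33

5.33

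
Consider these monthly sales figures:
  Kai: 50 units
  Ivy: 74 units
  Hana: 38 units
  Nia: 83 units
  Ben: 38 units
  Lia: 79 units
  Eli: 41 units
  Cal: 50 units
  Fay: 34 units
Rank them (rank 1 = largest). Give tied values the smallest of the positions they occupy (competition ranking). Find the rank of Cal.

Sorted (descending): 83, 79, 74, 50, 50, 41, 38, 38, 34
The 2 values of 50 occupy positions 4–5 → each gets rank 4.
The 2 values of 38 occupy positions 7–8 → each gets rank 7.
Cal has value 50 units → rank 4.

4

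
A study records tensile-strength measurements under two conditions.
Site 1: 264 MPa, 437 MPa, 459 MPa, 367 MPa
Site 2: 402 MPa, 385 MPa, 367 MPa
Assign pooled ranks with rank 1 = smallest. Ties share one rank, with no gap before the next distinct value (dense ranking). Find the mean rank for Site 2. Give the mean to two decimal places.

Sorted (ascending): 264, 367, 367, 385, 402, 437, 459
The 2 values of 367 share dense rank 2.
Remaining distinct values take the next consecutive integers.
Site 2 values → pooled ranks: 402→4, 385→3, 367→2
Mean rank = (4 + 3 + 2) / 3 = 3.00

3.00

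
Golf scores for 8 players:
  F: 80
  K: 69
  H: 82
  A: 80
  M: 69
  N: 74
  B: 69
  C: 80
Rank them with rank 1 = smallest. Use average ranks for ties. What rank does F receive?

Sorted (ascending): 69, 69, 69, 74, 80, 80, 80, 82
The 3 values of 69 occupy positions 1–3 → average rank 2.
The 3 values of 80 occupy positions 5–7 → average rank 6.
F has value 80 → rank 6.

6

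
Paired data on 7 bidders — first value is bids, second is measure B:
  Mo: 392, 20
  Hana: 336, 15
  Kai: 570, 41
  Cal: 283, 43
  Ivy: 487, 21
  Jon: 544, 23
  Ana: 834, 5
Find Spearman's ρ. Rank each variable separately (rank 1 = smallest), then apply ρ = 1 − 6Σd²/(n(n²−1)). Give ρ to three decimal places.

Ranks of variable 1: 3, 2, 6, 1, 4, 5, 7
Ranks of variable 2: 3, 2, 6, 7, 4, 5, 1
d = r₁ − r₂: 0, 0, 0, -6, 0, 0, 6
d²: 0, 0, 0, 36, 0, 0, 36; Σd² = 72
ρ = 1 − 6·72/(7·48) = 1 − 432/336 = -0.286

-0.286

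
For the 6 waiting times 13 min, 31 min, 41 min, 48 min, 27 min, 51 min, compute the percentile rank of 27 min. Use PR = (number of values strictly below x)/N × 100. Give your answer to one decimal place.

N = 6.
Strictly below 27: 1. Equal to 27: 1.
PR = 1/6 × 100 = 16.7

16.7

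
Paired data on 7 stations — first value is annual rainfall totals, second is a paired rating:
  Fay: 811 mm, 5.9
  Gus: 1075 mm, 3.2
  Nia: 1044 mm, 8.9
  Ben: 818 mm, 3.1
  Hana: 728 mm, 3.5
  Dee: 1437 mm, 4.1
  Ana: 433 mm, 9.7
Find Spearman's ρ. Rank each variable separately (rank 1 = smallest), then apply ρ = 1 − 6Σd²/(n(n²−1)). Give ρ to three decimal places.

-0.357

Ranks of variable 1: 3, 6, 5, 4, 2, 7, 1
Ranks of variable 2: 5, 2, 6, 1, 3, 4, 7
d = r₁ − r₂: -2, 4, -1, 3, -1, 3, -6
d²: 4, 16, 1, 9, 1, 9, 36; Σd² = 76
ρ = 1 − 6·76/(7·48) = 1 − 456/336 = -0.357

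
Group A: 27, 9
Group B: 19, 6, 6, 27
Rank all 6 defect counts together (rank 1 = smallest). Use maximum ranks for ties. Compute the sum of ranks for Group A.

Sorted (ascending): 6, 6, 9, 19, 27, 27
The 2 values of 6 occupy positions 1–2 → each gets rank 2.
The 2 values of 27 occupy positions 5–6 → each gets rank 6.
Group A values → pooled ranks: 27→6, 9→3
Rank sum = 6 + 3 = 9

9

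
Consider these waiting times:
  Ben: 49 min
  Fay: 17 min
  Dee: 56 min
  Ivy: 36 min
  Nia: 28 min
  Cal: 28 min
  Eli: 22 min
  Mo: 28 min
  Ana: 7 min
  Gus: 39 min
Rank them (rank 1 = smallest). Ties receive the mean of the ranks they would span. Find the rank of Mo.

5

Sorted (ascending): 7, 17, 22, 28, 28, 28, 36, 39, 49, 56
The 3 values of 28 occupy positions 4–6 → average rank 5.
Mo has value 28 min → rank 5.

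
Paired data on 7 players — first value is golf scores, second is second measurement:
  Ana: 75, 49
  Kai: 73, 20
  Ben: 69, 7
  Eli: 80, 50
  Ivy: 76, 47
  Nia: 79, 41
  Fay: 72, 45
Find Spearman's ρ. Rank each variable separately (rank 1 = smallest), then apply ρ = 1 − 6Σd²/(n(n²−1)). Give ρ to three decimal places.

Ranks of variable 1: 4, 3, 1, 7, 5, 6, 2
Ranks of variable 2: 6, 2, 1, 7, 5, 3, 4
d = r₁ − r₂: -2, 1, 0, 0, 0, 3, -2
d²: 4, 1, 0, 0, 0, 9, 4; Σd² = 18
ρ = 1 − 6·18/(7·48) = 1 − 108/336 = 0.679

0.679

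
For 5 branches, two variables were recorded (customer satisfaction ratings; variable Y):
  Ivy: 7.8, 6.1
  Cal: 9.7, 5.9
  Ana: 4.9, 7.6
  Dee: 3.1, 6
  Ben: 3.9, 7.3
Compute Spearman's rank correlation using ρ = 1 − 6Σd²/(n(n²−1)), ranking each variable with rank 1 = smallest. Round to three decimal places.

-0.300

Ranks of variable 1: 4, 5, 3, 1, 2
Ranks of variable 2: 3, 1, 5, 2, 4
d = r₁ − r₂: 1, 4, -2, -1, -2
d²: 1, 16, 4, 1, 4; Σd² = 26
ρ = 1 − 6·26/(5·24) = 1 − 156/120 = -0.300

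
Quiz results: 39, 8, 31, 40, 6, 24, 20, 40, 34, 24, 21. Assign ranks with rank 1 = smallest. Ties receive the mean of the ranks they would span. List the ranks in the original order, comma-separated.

Sorted (ascending): 6, 8, 20, 21, 24, 24, 31, 34, 39, 40, 40
The 2 values of 24 occupy positions 5–6 → average rank (5+6)/2 = 5.5.
The 2 values of 40 occupy positions 10–11 → average rank (10+11)/2 = 10.5.

9, 2, 7, 10.5, 1, 5.5, 3, 10.5, 8, 5.5, 4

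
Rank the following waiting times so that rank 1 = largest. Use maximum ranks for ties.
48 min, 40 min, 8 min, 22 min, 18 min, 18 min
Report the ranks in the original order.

1, 2, 6, 3, 5, 5

Sorted (descending): 48, 40, 22, 18, 18, 8
The 2 values of 18 occupy positions 4–5 → each gets rank 5.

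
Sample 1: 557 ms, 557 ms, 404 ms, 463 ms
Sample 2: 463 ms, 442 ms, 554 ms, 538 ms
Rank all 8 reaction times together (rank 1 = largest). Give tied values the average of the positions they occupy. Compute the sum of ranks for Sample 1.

Sorted (descending): 557, 557, 554, 538, 463, 463, 442, 404
The 2 values of 557 occupy positions 1–2 → average rank (1+2)/2 = 1.5.
The 2 values of 463 occupy positions 5–6 → average rank (5+6)/2 = 5.5.
Sample 1 values → pooled ranks: 557→1.5, 557→1.5, 404→8, 463→5.5
Rank sum = 1.5 + 1.5 + 8 + 5.5 = 16.5

16.5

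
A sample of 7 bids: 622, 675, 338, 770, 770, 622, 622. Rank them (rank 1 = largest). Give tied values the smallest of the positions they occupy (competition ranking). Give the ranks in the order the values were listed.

4, 3, 7, 1, 1, 4, 4

Sorted (descending): 770, 770, 675, 622, 622, 622, 338
The 2 values of 770 occupy positions 1–2 → each gets rank 1.
The 3 values of 622 occupy positions 4–6 → each gets rank 4.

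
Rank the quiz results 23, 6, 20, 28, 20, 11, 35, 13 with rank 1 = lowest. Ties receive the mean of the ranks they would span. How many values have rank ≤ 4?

Sorted (ascending): 6, 11, 13, 20, 20, 23, 28, 35
The 2 values of 20 occupy positions 4–5 → average rank (4+5)/2 = 4.5.
Ranks ≤ 4: {1, 2, 3} → 3 values.

3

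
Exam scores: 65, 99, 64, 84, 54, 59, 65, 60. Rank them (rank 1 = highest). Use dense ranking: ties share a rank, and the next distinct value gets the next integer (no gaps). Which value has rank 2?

84

Sorted (descending): 99, 84, 65, 65, 64, 60, 59, 54
The 2 values of 65 share dense rank 3.
Remaining distinct values take the next consecutive integers.
Rank 2 → value 84.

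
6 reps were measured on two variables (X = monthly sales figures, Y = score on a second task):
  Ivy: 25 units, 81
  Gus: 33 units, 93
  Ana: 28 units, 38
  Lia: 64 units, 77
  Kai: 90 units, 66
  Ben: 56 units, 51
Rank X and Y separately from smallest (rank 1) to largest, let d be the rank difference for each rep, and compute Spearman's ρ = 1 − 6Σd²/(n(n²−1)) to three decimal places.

Ranks of variable 1: 1, 3, 2, 5, 6, 4
Ranks of variable 2: 5, 6, 1, 4, 3, 2
d = r₁ − r₂: -4, -3, 1, 1, 3, 2
d²: 16, 9, 1, 1, 9, 4; Σd² = 40
ρ = 1 − 6·40/(6·35) = 1 − 240/210 = -0.143

-0.143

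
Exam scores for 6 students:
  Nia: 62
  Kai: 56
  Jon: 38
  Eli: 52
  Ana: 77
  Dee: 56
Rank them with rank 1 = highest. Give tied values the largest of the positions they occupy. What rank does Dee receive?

4

Sorted (descending): 77, 62, 56, 56, 52, 38
The 2 values of 56 occupy positions 3–4 → each gets rank 4.
Dee has value 56 → rank 4.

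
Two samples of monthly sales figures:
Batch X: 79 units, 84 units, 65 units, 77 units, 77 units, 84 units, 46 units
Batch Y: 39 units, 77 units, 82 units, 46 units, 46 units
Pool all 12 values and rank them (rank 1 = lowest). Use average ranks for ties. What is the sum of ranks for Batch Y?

Sorted (ascending): 39, 46, 46, 46, 65, 77, 77, 77, 79, 82, 84, 84
The 3 values of 46 occupy positions 2–4 → average rank 3.
The 3 values of 77 occupy positions 6–8 → average rank 7.
The 2 values of 84 occupy positions 11–12 → average rank (11+12)/2 = 11.5.
Batch Y values → pooled ranks: 39→1, 77→7, 82→10, 46→3, 46→3
Rank sum = 1 + 7 + 10 + 3 + 3 = 24

24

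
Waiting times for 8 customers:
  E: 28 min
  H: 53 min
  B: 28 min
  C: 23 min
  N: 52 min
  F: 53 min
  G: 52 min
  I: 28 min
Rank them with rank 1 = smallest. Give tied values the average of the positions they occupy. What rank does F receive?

Sorted (ascending): 23, 28, 28, 28, 52, 52, 53, 53
The 3 values of 28 occupy positions 2–4 → average rank 3.
The 2 values of 52 occupy positions 5–6 → average rank (5+6)/2 = 5.5.
The 2 values of 53 occupy positions 7–8 → average rank (7+8)/2 = 7.5.
F has value 53 min → rank 7.5.

7.5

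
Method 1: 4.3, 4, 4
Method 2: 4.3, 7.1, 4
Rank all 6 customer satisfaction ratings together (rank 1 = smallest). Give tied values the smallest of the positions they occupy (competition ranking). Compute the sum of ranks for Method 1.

6

Sorted (ascending): 4, 4, 4, 4.3, 4.3, 7.1
The 3 values of 4 occupy positions 1–3 → each gets rank 1.
The 2 values of 4.3 occupy positions 4–5 → each gets rank 4.
Method 1 values → pooled ranks: 4.3→4, 4→1, 4→1
Rank sum = 4 + 1 + 1 = 6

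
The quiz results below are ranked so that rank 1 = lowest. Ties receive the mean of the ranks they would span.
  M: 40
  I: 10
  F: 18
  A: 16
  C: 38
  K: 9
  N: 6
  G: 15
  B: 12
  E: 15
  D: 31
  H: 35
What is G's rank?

5.5

Sorted (ascending): 6, 9, 10, 12, 15, 15, 16, 18, 31, 35, 38, 40
The 2 values of 15 occupy positions 5–6 → average rank (5+6)/2 = 5.5.
G has value 15 → rank 5.5.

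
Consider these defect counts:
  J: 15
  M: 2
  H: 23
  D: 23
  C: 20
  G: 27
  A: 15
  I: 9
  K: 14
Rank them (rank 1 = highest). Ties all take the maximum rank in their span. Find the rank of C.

4

Sorted (descending): 27, 23, 23, 20, 15, 15, 14, 9, 2
The 2 values of 23 occupy positions 2–3 → each gets rank 3.
The 2 values of 15 occupy positions 5–6 → each gets rank 6.
C has value 20 → rank 4.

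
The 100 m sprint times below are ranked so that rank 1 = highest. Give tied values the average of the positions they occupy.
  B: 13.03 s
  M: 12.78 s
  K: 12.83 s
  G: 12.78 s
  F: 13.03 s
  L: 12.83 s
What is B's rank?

Sorted (descending): 13.03, 13.03, 12.83, 12.83, 12.78, 12.78
The 2 values of 13.03 occupy positions 1–2 → average rank (1+2)/2 = 1.5.
The 2 values of 12.83 occupy positions 3–4 → average rank (3+4)/2 = 3.5.
The 2 values of 12.78 occupy positions 5–6 → average rank (5+6)/2 = 5.5.
B has value 13.03 s → rank 1.5.

1.5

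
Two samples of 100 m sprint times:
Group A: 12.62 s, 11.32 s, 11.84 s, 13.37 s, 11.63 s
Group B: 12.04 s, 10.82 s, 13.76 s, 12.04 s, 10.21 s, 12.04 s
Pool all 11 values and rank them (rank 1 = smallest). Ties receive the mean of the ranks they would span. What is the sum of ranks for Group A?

Sorted (ascending): 10.21, 10.82, 11.32, 11.63, 11.84, 12.04, 12.04, 12.04, 12.62, 13.37, 13.76
The 3 values of 12.04 occupy positions 6–8 → average rank 7.
Group A values → pooled ranks: 12.62→9, 11.32→3, 11.84→5, 13.37→10, 11.63→4
Rank sum = 9 + 3 + 5 + 10 + 4 = 31

31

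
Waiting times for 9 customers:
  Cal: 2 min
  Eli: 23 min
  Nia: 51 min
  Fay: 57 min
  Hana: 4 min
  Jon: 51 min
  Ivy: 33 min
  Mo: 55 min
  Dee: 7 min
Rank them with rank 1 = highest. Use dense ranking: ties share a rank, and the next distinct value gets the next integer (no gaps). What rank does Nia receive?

Sorted (descending): 57, 55, 51, 51, 33, 23, 7, 4, 2
The 2 values of 51 share dense rank 3.
Remaining distinct values take the next consecutive integers.
Nia has value 51 min → rank 3.

3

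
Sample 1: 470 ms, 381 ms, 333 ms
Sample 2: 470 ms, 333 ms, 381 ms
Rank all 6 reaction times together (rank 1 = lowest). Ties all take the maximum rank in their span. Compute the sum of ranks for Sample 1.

Sorted (ascending): 333, 333, 381, 381, 470, 470
The 2 values of 333 occupy positions 1–2 → each gets rank 2.
The 2 values of 381 occupy positions 3–4 → each gets rank 4.
The 2 values of 470 occupy positions 5–6 → each gets rank 6.
Sample 1 values → pooled ranks: 470→6, 381→4, 333→2
Rank sum = 6 + 4 + 2 = 12

12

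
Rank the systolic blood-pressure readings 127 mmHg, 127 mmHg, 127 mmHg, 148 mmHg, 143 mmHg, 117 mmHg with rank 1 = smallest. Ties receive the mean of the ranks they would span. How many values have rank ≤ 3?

4

Sorted (ascending): 117, 127, 127, 127, 143, 148
The 3 values of 127 occupy positions 2–4 → average rank 3.
Ranks ≤ 3: {1, 3, 3, 3} → 4 values.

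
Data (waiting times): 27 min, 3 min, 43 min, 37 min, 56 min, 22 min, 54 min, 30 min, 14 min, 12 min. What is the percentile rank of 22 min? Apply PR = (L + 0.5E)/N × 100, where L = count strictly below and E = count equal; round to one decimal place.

35.0

N = 10.
Strictly below 22: 3. Equal to 22: 1.
PR = (3 + 0.5·1)/10 × 100 = 35.0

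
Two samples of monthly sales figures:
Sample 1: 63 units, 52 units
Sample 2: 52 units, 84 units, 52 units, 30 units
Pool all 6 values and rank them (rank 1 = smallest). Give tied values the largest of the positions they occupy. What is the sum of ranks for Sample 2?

Sorted (ascending): 30, 52, 52, 52, 63, 84
The 3 values of 52 occupy positions 2–4 → each gets rank 4.
Sample 2 values → pooled ranks: 52→4, 84→6, 52→4, 30→1
Rank sum = 4 + 6 + 4 + 1 = 15

15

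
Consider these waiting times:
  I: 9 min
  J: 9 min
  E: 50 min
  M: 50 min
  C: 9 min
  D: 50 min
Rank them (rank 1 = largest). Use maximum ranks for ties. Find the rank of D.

Sorted (descending): 50, 50, 50, 9, 9, 9
The 3 values of 50 occupy positions 1–3 → each gets rank 3.
The 3 values of 9 occupy positions 4–6 → each gets rank 6.
D has value 50 min → rank 3.

3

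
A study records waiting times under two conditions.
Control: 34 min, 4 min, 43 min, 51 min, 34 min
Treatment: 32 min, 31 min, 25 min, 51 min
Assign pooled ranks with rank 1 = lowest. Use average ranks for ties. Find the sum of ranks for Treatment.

17.5

Sorted (ascending): 4, 25, 31, 32, 34, 34, 43, 51, 51
The 2 values of 34 occupy positions 5–6 → average rank (5+6)/2 = 5.5.
The 2 values of 51 occupy positions 8–9 → average rank (8+9)/2 = 8.5.
Treatment values → pooled ranks: 32→4, 31→3, 25→2, 51→8.5
Rank sum = 4 + 3 + 2 + 8.5 = 17.5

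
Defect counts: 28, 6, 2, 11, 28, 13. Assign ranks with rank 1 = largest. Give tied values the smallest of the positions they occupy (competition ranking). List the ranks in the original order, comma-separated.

Sorted (descending): 28, 28, 13, 11, 6, 2
The 2 values of 28 occupy positions 1–2 → each gets rank 1.

1, 5, 6, 4, 1, 3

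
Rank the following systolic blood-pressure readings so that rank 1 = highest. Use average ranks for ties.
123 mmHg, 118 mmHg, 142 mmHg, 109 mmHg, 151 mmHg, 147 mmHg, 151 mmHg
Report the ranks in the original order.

Sorted (descending): 151, 151, 147, 142, 123, 118, 109
The 2 values of 151 occupy positions 1–2 → average rank (1+2)/2 = 1.5.

5, 6, 4, 7, 1.5, 3, 1.5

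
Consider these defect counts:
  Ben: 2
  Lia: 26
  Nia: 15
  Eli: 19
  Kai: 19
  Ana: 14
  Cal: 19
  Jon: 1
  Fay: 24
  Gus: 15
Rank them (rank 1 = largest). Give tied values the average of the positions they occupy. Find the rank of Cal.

Sorted (descending): 26, 24, 19, 19, 19, 15, 15, 14, 2, 1
The 3 values of 19 occupy positions 3–5 → average rank 4.
The 2 values of 15 occupy positions 6–7 → average rank (6+7)/2 = 6.5.
Cal has value 19 → rank 4.

4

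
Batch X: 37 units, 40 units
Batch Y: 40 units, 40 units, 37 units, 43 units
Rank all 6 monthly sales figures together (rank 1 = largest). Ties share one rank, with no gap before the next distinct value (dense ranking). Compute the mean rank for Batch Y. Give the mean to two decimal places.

Sorted (descending): 43, 40, 40, 40, 37, 37
The 3 values of 40 share dense rank 2.
The 2 values of 37 share dense rank 3.
Remaining distinct values take the next consecutive integers.
Batch Y values → pooled ranks: 40→2, 40→2, 37→3, 43→1
Mean rank = (2 + 2 + 3 + 1) / 4 = 2.00

2.00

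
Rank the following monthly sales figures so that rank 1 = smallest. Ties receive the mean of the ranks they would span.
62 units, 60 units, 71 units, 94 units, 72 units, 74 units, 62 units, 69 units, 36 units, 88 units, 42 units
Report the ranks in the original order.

Sorted (ascending): 36, 42, 60, 62, 62, 69, 71, 72, 74, 88, 94
The 2 values of 62 occupy positions 4–5 → average rank (4+5)/2 = 4.5.

4.5, 3, 7, 11, 8, 9, 4.5, 6, 1, 10, 2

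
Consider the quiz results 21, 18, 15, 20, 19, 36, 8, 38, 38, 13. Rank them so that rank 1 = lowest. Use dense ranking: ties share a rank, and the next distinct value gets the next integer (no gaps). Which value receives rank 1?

Sorted (ascending): 8, 13, 15, 18, 19, 20, 21, 36, 38, 38
The 2 values of 38 share dense rank 9.
Remaining distinct values take the next consecutive integers.
Rank 1 → value 8.

8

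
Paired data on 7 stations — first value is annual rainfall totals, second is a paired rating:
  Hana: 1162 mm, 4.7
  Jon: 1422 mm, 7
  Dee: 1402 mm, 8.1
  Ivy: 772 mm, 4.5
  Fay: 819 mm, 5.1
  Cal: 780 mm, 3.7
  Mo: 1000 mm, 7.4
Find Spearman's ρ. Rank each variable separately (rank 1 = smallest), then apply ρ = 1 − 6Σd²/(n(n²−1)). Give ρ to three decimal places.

Ranks of variable 1: 5, 7, 6, 1, 3, 2, 4
Ranks of variable 2: 3, 5, 7, 2, 4, 1, 6
d = r₁ − r₂: 2, 2, -1, -1, -1, 1, -2
d²: 4, 4, 1, 1, 1, 1, 4; Σd² = 16
ρ = 1 − 6·16/(7·48) = 1 − 96/336 = 0.714

0.714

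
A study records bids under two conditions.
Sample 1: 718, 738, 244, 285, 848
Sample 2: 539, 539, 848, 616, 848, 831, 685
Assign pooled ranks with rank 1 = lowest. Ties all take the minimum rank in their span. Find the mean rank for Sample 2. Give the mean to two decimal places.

Sorted (ascending): 244, 285, 539, 539, 616, 685, 718, 738, 831, 848, 848, 848
The 2 values of 539 occupy positions 3–4 → each gets rank 3.
The 3 values of 848 occupy positions 10–12 → each gets rank 10.
Sample 2 values → pooled ranks: 539→3, 539→3, 848→10, 616→5, 848→10, 831→9, 685→6
Mean rank = (3 + 3 + 10 + 5 + 10 + 9 + 6) / 7 = 6.57

6.57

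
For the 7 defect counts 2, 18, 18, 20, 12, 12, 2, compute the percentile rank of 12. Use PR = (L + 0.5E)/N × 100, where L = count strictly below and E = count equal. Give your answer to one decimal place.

N = 7.
Strictly below 12: 2. Equal to 12: 2.
PR = (2 + 0.5·2)/7 × 100 = 42.9

42.9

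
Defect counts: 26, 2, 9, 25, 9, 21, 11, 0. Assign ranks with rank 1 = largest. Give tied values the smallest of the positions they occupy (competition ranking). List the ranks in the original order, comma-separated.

Sorted (descending): 26, 25, 21, 11, 9, 9, 2, 0
The 2 values of 9 occupy positions 5–6 → each gets rank 5.

1, 7, 5, 2, 5, 3, 4, 8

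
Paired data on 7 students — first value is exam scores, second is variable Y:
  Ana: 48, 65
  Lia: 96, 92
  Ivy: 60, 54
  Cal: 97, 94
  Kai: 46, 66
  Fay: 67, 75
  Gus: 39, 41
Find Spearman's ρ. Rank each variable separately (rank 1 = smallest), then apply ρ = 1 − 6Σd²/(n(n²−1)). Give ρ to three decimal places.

0.857

Ranks of variable 1: 3, 6, 4, 7, 2, 5, 1
Ranks of variable 2: 3, 6, 2, 7, 4, 5, 1
d = r₁ − r₂: 0, 0, 2, 0, -2, 0, 0
d²: 0, 0, 4, 0, 4, 0, 0; Σd² = 8
ρ = 1 − 6·8/(7·48) = 1 − 48/336 = 0.857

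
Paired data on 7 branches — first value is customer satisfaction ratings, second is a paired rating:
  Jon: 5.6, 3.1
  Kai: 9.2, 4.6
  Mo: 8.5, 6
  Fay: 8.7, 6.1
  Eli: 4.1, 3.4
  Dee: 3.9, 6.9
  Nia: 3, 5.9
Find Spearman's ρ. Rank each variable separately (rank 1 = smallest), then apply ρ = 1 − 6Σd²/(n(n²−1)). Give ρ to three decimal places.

Ranks of variable 1: 4, 7, 5, 6, 3, 2, 1
Ranks of variable 2: 1, 3, 5, 6, 2, 7, 4
d = r₁ − r₂: 3, 4, 0, 0, 1, -5, -3
d²: 9, 16, 0, 0, 1, 25, 9; Σd² = 60
ρ = 1 − 6·60/(7·48) = 1 − 360/336 = -0.071

-0.071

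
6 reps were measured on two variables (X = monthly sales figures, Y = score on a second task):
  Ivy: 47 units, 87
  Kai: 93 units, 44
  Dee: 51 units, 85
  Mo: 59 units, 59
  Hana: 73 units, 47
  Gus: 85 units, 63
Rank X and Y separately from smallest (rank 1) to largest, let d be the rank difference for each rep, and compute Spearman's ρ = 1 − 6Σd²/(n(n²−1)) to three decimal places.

Ranks of variable 1: 1, 6, 2, 3, 4, 5
Ranks of variable 2: 6, 1, 5, 3, 2, 4
d = r₁ − r₂: -5, 5, -3, 0, 2, 1
d²: 25, 25, 9, 0, 4, 1; Σd² = 64
ρ = 1 − 6·64/(6·35) = 1 − 384/210 = -0.829

-0.829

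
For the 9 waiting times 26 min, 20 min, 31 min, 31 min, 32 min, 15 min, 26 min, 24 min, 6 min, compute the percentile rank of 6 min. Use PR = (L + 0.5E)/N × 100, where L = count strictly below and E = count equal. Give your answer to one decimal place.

N = 9.
Strictly below 6: 0. Equal to 6: 1.
PR = (0 + 0.5·1)/9 × 100 = 5.6

5.6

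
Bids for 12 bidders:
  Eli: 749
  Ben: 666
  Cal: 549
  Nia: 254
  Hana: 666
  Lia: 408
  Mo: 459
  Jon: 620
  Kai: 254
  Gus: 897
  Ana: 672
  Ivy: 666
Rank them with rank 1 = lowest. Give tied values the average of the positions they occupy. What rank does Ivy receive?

8

Sorted (ascending): 254, 254, 408, 459, 549, 620, 666, 666, 666, 672, 749, 897
The 2 values of 254 occupy positions 1–2 → average rank (1+2)/2 = 1.5.
The 3 values of 666 occupy positions 7–9 → average rank 8.
Ivy has value 666 → rank 8.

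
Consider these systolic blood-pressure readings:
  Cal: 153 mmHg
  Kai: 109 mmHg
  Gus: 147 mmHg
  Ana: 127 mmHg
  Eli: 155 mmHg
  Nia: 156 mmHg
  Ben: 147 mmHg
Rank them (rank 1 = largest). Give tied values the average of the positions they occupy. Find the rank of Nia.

1

Sorted (descending): 156, 155, 153, 147, 147, 127, 109
The 2 values of 147 occupy positions 4–5 → average rank (4+5)/2 = 4.5.
Nia has value 156 mmHg → rank 1.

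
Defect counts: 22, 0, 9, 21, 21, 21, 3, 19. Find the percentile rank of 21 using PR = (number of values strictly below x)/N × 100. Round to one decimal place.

N = 8.
Strictly below 21: 4. Equal to 21: 3.
PR = 4/8 × 100 = 50.0

50.0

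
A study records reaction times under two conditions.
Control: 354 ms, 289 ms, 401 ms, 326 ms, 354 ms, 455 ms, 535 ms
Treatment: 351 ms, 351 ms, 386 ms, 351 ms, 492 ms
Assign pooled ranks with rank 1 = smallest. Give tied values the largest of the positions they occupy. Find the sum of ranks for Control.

48

Sorted (ascending): 289, 326, 351, 351, 351, 354, 354, 386, 401, 455, 492, 535
The 3 values of 351 occupy positions 3–5 → each gets rank 5.
The 2 values of 354 occupy positions 6–7 → each gets rank 7.
Control values → pooled ranks: 354→7, 289→1, 401→9, 326→2, 354→7, 455→10, 535→12
Rank sum = 7 + 1 + 9 + 2 + 7 + 10 + 12 = 48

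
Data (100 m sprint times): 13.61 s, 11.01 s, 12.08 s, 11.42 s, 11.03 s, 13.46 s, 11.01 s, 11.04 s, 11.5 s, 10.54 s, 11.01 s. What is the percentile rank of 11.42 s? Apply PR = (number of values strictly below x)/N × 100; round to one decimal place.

54.5

N = 11.
Strictly below 11.42: 6. Equal to 11.42: 1.
PR = 6/11 × 100 = 54.5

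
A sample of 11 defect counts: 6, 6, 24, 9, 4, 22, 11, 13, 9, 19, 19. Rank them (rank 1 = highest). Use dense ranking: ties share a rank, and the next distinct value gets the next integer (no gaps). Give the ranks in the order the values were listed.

7, 7, 1, 6, 8, 2, 5, 4, 6, 3, 3

Sorted (descending): 24, 22, 19, 19, 13, 11, 9, 9, 6, 6, 4
The 2 values of 19 share dense rank 3.
The 2 values of 9 share dense rank 6.
The 2 values of 6 share dense rank 7.
Remaining distinct values take the next consecutive integers.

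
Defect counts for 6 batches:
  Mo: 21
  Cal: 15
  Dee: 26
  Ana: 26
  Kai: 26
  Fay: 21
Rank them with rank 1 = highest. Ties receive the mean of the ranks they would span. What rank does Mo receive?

Sorted (descending): 26, 26, 26, 21, 21, 15
The 3 values of 26 occupy positions 1–3 → average rank 2.
The 2 values of 21 occupy positions 4–5 → average rank (4+5)/2 = 4.5.
Mo has value 21 → rank 4.5.

4.5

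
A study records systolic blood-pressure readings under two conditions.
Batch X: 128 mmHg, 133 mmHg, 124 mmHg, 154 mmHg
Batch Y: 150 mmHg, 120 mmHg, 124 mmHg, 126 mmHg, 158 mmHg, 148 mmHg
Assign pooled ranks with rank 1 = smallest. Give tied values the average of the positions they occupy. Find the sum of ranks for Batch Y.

32.5

Sorted (ascending): 120, 124, 124, 126, 128, 133, 148, 150, 154, 158
The 2 values of 124 occupy positions 2–3 → average rank (2+3)/2 = 2.5.
Batch Y values → pooled ranks: 150→8, 120→1, 124→2.5, 126→4, 158→10, 148→7
Rank sum = 8 + 1 + 2.5 + 4 + 10 + 7 = 32.5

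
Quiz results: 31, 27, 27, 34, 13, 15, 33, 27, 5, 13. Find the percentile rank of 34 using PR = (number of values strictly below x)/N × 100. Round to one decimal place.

N = 10.
Strictly below 34: 9. Equal to 34: 1.
PR = 9/10 × 100 = 90.0

90.0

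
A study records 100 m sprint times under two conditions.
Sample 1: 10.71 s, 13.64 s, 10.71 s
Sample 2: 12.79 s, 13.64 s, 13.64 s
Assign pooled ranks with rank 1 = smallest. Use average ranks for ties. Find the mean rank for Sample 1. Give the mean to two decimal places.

Sorted (ascending): 10.71, 10.71, 12.79, 13.64, 13.64, 13.64
The 2 values of 10.71 occupy positions 1–2 → average rank (1+2)/2 = 1.5.
The 3 values of 13.64 occupy positions 4–6 → average rank 5.
Sample 1 values → pooled ranks: 10.71→1.5, 13.64→5, 10.71→1.5
Mean rank = (1.5 + 5 + 1.5) / 3 = 2.67

2.67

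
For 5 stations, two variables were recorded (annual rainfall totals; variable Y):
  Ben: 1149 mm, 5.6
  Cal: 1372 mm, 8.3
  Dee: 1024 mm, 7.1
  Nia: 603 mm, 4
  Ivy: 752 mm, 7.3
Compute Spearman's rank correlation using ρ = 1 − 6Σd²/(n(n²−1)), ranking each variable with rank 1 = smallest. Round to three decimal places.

Ranks of variable 1: 4, 5, 3, 1, 2
Ranks of variable 2: 2, 5, 3, 1, 4
d = r₁ − r₂: 2, 0, 0, 0, -2
d²: 4, 0, 0, 0, 4; Σd² = 8
ρ = 1 − 6·8/(5·24) = 1 − 48/120 = 0.600

0.600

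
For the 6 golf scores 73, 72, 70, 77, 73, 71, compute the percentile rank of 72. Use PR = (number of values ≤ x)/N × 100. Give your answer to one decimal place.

N = 6.
Strictly below 72: 2. Equal to 72: 1.
PR = 3/6 × 100 = 50.0

50.0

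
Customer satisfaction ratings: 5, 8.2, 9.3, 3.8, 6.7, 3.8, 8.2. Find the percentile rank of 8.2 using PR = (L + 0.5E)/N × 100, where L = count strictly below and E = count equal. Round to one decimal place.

N = 7.
Strictly below 8.2: 4. Equal to 8.2: 2.
PR = (4 + 0.5·2)/7 × 100 = 71.4

71.4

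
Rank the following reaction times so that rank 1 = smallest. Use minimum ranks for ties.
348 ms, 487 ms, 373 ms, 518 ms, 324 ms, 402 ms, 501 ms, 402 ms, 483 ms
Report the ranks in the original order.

2, 7, 3, 9, 1, 4, 8, 4, 6

Sorted (ascending): 324, 348, 373, 402, 402, 483, 487, 501, 518
The 2 values of 402 occupy positions 4–5 → each gets rank 4.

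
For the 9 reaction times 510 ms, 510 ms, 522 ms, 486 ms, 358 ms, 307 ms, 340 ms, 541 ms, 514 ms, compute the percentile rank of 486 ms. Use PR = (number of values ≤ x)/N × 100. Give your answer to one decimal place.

44.4

N = 9.
Strictly below 486: 3. Equal to 486: 1.
PR = 4/9 × 100 = 44.4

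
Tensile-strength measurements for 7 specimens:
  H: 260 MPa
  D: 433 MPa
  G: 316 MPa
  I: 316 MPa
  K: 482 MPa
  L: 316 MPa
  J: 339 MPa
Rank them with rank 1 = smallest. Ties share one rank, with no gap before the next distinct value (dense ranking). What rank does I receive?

Sorted (ascending): 260, 316, 316, 316, 339, 433, 482
The 3 values of 316 share dense rank 2.
Remaining distinct values take the next consecutive integers.
I has value 316 MPa → rank 2.

2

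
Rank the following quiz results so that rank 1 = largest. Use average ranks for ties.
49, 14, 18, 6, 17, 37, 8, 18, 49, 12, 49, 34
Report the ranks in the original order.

2, 9, 6.5, 12, 8, 4, 11, 6.5, 2, 10, 2, 5

Sorted (descending): 49, 49, 49, 37, 34, 18, 18, 17, 14, 12, 8, 6
The 3 values of 49 occupy positions 1–3 → average rank 2.
The 2 values of 18 occupy positions 6–7 → average rank (6+7)/2 = 6.5.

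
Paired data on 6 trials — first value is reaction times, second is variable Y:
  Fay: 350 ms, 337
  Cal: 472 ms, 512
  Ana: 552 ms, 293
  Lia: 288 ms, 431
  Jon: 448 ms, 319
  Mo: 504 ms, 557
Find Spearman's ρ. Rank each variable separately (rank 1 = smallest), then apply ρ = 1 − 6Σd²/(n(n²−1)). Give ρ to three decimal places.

Ranks of variable 1: 2, 4, 6, 1, 3, 5
Ranks of variable 2: 3, 5, 1, 4, 2, 6
d = r₁ − r₂: -1, -1, 5, -3, 1, -1
d²: 1, 1, 25, 9, 1, 1; Σd² = 38
ρ = 1 − 6·38/(6·35) = 1 − 228/210 = -0.086

-0.086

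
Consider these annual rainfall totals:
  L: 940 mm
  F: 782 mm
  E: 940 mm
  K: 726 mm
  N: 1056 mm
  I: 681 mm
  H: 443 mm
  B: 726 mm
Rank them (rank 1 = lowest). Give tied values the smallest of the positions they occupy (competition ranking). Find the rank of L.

Sorted (ascending): 443, 681, 726, 726, 782, 940, 940, 1056
The 2 values of 726 occupy positions 3–4 → each gets rank 3.
The 2 values of 940 occupy positions 6–7 → each gets rank 6.
L has value 940 mm → rank 6.

6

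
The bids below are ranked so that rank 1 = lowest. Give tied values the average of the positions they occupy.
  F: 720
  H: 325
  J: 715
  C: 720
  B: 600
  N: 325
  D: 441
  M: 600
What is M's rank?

4.5

Sorted (ascending): 325, 325, 441, 600, 600, 715, 720, 720
The 2 values of 325 occupy positions 1–2 → average rank (1+2)/2 = 1.5.
The 2 values of 600 occupy positions 4–5 → average rank (4+5)/2 = 4.5.
The 2 values of 720 occupy positions 7–8 → average rank (7+8)/2 = 7.5.
M has value 600 → rank 4.5.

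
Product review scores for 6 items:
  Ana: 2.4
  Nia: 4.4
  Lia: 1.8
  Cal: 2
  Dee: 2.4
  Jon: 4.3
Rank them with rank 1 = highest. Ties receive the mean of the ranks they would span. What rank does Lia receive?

Sorted (descending): 4.4, 4.3, 2.4, 2.4, 2, 1.8
The 2 values of 2.4 occupy positions 3–4 → average rank (3+4)/2 = 3.5.
Lia has value 1.8 → rank 6.

6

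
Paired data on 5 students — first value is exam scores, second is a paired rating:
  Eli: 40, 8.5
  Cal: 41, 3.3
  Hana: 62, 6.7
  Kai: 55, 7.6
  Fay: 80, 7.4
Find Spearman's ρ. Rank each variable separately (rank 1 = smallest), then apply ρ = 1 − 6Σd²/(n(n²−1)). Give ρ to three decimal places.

-0.300

Ranks of variable 1: 1, 2, 4, 3, 5
Ranks of variable 2: 5, 1, 2, 4, 3
d = r₁ − r₂: -4, 1, 2, -1, 2
d²: 16, 1, 4, 1, 4; Σd² = 26
ρ = 1 − 6·26/(5·24) = 1 − 156/120 = -0.300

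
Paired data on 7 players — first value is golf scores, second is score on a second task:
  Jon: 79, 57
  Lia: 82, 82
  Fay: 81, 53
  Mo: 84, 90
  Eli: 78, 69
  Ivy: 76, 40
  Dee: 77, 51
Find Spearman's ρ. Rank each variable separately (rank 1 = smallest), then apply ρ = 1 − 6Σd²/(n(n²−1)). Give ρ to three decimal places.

0.857

Ranks of variable 1: 4, 6, 5, 7, 3, 1, 2
Ranks of variable 2: 4, 6, 3, 7, 5, 1, 2
d = r₁ − r₂: 0, 0, 2, 0, -2, 0, 0
d²: 0, 0, 4, 0, 4, 0, 0; Σd² = 8
ρ = 1 − 6·8/(7·48) = 1 − 48/336 = 0.857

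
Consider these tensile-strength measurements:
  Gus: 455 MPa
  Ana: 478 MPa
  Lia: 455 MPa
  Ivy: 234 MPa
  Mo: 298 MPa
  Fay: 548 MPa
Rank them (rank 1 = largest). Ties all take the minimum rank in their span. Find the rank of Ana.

Sorted (descending): 548, 478, 455, 455, 298, 234
The 2 values of 455 occupy positions 3–4 → each gets rank 3.
Ana has value 478 MPa → rank 2.

2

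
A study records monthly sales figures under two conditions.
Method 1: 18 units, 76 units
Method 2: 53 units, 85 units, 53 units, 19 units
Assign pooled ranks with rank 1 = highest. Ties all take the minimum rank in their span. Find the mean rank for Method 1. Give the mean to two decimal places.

4.00

Sorted (descending): 85, 76, 53, 53, 19, 18
The 2 values of 53 occupy positions 3–4 → each gets rank 3.
Method 1 values → pooled ranks: 18→6, 76→2
Mean rank = (6 + 2) / 2 = 4.00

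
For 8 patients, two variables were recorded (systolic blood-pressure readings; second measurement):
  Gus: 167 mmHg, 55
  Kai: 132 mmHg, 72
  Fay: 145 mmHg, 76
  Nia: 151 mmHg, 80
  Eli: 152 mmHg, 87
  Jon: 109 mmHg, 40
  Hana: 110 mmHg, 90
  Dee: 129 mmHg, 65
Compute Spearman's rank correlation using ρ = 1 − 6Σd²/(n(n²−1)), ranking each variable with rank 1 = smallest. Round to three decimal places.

0.143

Ranks of variable 1: 8, 4, 5, 6, 7, 1, 2, 3
Ranks of variable 2: 2, 4, 5, 6, 7, 1, 8, 3
d = r₁ − r₂: 6, 0, 0, 0, 0, 0, -6, 0
d²: 36, 0, 0, 0, 0, 0, 36, 0; Σd² = 72
ρ = 1 − 6·72/(8·63) = 1 − 432/504 = 0.143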